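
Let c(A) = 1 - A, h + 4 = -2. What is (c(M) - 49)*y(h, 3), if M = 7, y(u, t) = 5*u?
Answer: 1650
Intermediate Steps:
h = -6 (h = -4 - 2 = -6)
(c(M) - 49)*y(h, 3) = ((1 - 1*7) - 49)*(5*(-6)) = ((1 - 7) - 49)*(-30) = (-6 - 49)*(-30) = -55*(-30) = 1650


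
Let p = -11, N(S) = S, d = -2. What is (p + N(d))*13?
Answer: -169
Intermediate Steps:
(p + N(d))*13 = (-11 - 2)*13 = -13*13 = -169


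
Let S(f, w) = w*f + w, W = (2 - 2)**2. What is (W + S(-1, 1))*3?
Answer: 0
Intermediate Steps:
W = 0 (W = 0**2 = 0)
S(f, w) = w + f*w (S(f, w) = f*w + w = w + f*w)
(W + S(-1, 1))*3 = (0 + 1*(1 - 1))*3 = (0 + 1*0)*3 = (0 + 0)*3 = 0*3 = 0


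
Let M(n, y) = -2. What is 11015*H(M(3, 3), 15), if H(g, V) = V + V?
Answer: 330450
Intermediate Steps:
H(g, V) = 2*V
11015*H(M(3, 3), 15) = 11015*(2*15) = 11015*30 = 330450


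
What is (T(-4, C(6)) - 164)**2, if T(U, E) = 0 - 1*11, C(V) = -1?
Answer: 30625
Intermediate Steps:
T(U, E) = -11 (T(U, E) = 0 - 11 = -11)
(T(-4, C(6)) - 164)**2 = (-11 - 164)**2 = (-175)**2 = 30625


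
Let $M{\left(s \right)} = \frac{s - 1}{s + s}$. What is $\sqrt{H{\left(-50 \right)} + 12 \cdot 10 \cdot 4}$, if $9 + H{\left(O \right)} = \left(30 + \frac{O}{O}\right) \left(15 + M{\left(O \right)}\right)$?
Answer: $\frac{\sqrt{95181}}{10} \approx 30.851$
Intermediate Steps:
$M{\left(s \right)} = \frac{-1 + s}{2 s}$
$H{\left(O \right)} = 456 + \frac{31 \left(-1 + O\right)}{2 O}$ ($H{\left(O \right)} = -9 + \left(30 + \frac{O}{O}\right) \left(15 + \frac{-1 + O}{2 O}\right) = -9 + \left(30 + 1\right) \left(15 + \frac{-1 + O}{2 O}\right) = -9 + 31 \left(15 + \frac{-1 + O}{2 O}\right) = -9 + \left(465 + \frac{31 \left(-1 + O\right)}{2 O}\right) = 456 + \frac{31 \left(-1 + O\right)}{2 O}$)
$\sqrt{H{\left(-50 \right)} + 12 \cdot 10 \cdot 4} = \sqrt{\frac{-31 + 943 \left(-50\right)}{2 \left(-50\right)} + 12 \cdot 10 \cdot 4} = \sqrt{\frac{1}{2} \left(- \frac{1}{50}\right) \left(-31 - 47150\right) + 120 \cdot 4} = \sqrt{\frac{1}{2} \left(- \frac{1}{50}\right) \left(-47181\right) + 480} = \sqrt{\frac{47181}{100} + 480} = \sqrt{\frac{95181}{100}} = \frac{\sqrt{95181}}{10}$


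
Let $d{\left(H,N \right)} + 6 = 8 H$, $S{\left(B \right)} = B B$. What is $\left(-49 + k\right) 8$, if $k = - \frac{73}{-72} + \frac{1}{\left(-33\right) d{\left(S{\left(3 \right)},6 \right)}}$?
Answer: $- \frac{46451}{121} \approx -383.89$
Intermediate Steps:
$S{\left(B \right)} = B^{2}$
$d{\left(H,N \right)} = -6 + 8 H$
$k = \frac{981}{968}$ ($k = - \frac{73}{-72} + \frac{1}{\left(-33\right) \left(-6 + 8 \cdot 3^{2}\right)} = \left(-73\right) \left(- \frac{1}{72}\right) - \frac{1}{33 \left(-6 + 8 \cdot 9\right)} = \frac{73}{72} - \frac{1}{33 \left(-6 + 72\right)} = \frac{73}{72} - \frac{1}{33 \cdot 66} = \frac{73}{72} - \frac{1}{2178} = \frac{981}{968} \approx 1.0134$)
$\left(-49 + k\right) 8 = \left(-49 + \frac{981}{968}\right) 8 = \left(- \frac{46451}{968}\right) 8 = - \frac{46451}{121}$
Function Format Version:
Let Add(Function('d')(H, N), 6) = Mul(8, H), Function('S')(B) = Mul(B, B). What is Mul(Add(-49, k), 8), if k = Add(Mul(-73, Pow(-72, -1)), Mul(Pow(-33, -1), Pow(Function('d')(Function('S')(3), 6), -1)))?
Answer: Rational(-46451, 121) ≈ -383.89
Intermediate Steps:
Function('S')(B) = Pow(B, 2)
Function('d')(H, N) = Add(-6, Mul(8, H))
k = Rational(981, 968) (k = Add(Mul(-73, Pow(-72, -1)), Mul(Pow(-33, -1), Pow(Add(-6, Mul(8, Pow(3, 2))), -1))) = Add(Mul(-73, Rational(-1, 72)), Mul(Rational(-1, 33), Pow(Add(-6, Mul(8, 9)), -1))) = Add(Rational(73, 72), Mul(Rational(-1, 33), Pow(Add(-6, 72), -1))) = Add(Rational(73, 72), Mul(Rational(-1, 33), Pow(66, -1))) = Add(Rational(73, 72), Mul(Rational(-1, 33), Rational(1, 66))) = Add(Rational(73, 72), Rational(-1, 2178)) = Rational(981, 968) ≈ 1.0134)
Mul(Add(-49, k), 8) = Mul(Add(-49, Rational(981, 968)), 8) = Mul(Rational(-46451, 968), 8) = Rational(-46451, 121)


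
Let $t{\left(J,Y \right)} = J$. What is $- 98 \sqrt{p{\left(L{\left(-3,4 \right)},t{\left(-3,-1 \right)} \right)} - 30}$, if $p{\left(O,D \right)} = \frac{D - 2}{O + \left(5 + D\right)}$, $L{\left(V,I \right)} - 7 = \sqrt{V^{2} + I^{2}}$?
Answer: $- 35 i \sqrt{238} \approx - 539.95 i$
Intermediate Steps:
$L{\left(V,I \right)} = 7 + \sqrt{I^{2} + V^{2}}$ ($L{\left(V,I \right)} = 7 + \sqrt{V^{2} + I^{2}} = 7 + \sqrt{I^{2} + V^{2}}$)
$p{\left(O,D \right)} = \frac{-2 + D}{5 + D + O}$
$- 98 \sqrt{p{\left(L{\left(-3,4 \right)},t{\left(-3,-1 \right)} \right)} - 30} = - 98 \sqrt{\frac{-2 - 3}{5 - 3 + \left(7 + \sqrt{4^{2} + \left(-3\right)^{2}}\right)} - 30} = - 98 \sqrt{\frac{1}{5 - 3 + \left(7 + \sqrt{16 + 9}\right)} \left(-5\right) - 30} = - 98 \sqrt{\frac{1}{5 - 3 + \left(7 + \sqrt{25}\right)} \left(-5\right) - 30} = - 98 \sqrt{\frac{1}{5 - 3 + \left(7 + 5\right)} \left(-5\right) - 30} = - 98 \sqrt{\frac{1}{5 - 3 + 12} \left(-5\right) - 30} = - 98 \sqrt{\frac{1}{14} \left(-5\right) - 30} = - 98 \sqrt{- \frac{5}{14} - 30} = - 98 \sqrt{- \frac{425}{14}} = - 98 \frac{5 i \sqrt{238}}{14} = - 35 i \sqrt{238}$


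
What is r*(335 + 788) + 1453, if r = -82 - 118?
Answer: -223147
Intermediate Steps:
r = -200
r*(335 + 788) + 1453 = -200*(335 + 788) + 1453 = -200*1123 + 1453 = -224600 + 1453 = -223147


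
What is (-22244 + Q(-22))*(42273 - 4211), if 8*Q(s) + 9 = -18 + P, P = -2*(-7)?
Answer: -3386851915/4 ≈ -8.4671e+8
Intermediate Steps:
P = 14
Q(s) = -13/8 (Q(s) = -9/8 + (-18 + 14)/8 = -9/8 + (⅛)*(-4) = -9/8 - ½ = -13/8)
(-22244 + Q(-22))*(42273 - 4211) = (-22244 - 13/8)*(42273 - 4211) = -177965/8*38062 = -3386851915/4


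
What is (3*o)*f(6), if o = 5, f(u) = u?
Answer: 90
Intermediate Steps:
(3*o)*f(6) = (3*5)*6 = 15*6 = 90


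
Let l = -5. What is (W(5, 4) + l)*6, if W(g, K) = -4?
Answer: -54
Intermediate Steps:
(W(5, 4) + l)*6 = (-4 - 5)*6 = -9*6 = -54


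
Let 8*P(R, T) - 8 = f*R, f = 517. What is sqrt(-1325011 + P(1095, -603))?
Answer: 3*I*sqrt(2229770)/4 ≈ 1119.9*I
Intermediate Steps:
P(R, T) = 1 + 517*R/8 (P(R, T) = 1 + (517*R)/8 = 1 + 517*R/8)
sqrt(-1325011 + P(1095, -603)) = sqrt(-1325011 + (1 + (517/8)*1095)) = sqrt(-1325011 + (1 + 566115/8)) = sqrt(-1325011 + 566123/8) = sqrt(-10033965/8) = 3*I*sqrt(2229770)/4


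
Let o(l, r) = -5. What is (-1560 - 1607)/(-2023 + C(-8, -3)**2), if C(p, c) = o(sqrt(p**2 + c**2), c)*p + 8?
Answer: -3167/281 ≈ -11.270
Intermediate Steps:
C(p, c) = 8 - 5*p (C(p, c) = -5*p + 8 = 8 - 5*p)
(-1560 - 1607)/(-2023 + C(-8, -3)**2) = (-1560 - 1607)/(-2023 + (8 - 5*(-8))**2) = -3167/(-2023 + (8 + 40)**2) = -3167/(-2023 + 48**2) = -3167/(-2023 + 2304) = -3167/281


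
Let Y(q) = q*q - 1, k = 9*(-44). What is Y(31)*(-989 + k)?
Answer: -1329600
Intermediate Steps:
k = -396
Y(q) = -1 + q² (Y(q) = q² - 1 = -1 + q²)
Y(31)*(-989 + k) = (-1 + 31²)*(-989 - 396) = (-1 + 961)*(-1385) = 960*(-1385) = -1329600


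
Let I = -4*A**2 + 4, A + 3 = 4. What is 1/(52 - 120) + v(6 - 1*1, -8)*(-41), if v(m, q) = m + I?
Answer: -13941/68 ≈ -205.01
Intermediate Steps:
A = 1 (A = -3 + 4 = 1)
I = 0 (I = -4*1**2 + 4 = -4*1 + 4 = -4 + 4 = 0)
v(m, q) = m (v(m, q) = m + 0 = m)
1/(52 - 120) + v(6 - 1*1, -8)*(-41) = 1/(52 - 120) + (6 - 1*1)*(-41) = 1/(-68) + (6 - 1)*(-41) = -1/68 + 5*(-41) = -1/68 - 205 = -13941/68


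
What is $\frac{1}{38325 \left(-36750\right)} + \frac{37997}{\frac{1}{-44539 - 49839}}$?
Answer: $- \frac{5050793182712287501}{1408443750} \approx -3.5861 \cdot 10^{9}$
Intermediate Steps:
$\frac{1}{38325 \left(-36750\right)} + \frac{37997}{\frac{1}{-44539 - 49839}} = \frac{1}{38325} \left(- \frac{1}{36750}\right) + \frac{37997}{\frac{1}{-94378}} = - \frac{1}{1408443750} + \frac{37997}{- \frac{1}{94378}} = - \frac{1}{1408443750} + 37997 \left(-94378\right) = - \frac{1}{1408443750} - 3586080866 = - \frac{5050793182712287501}{1408443750}$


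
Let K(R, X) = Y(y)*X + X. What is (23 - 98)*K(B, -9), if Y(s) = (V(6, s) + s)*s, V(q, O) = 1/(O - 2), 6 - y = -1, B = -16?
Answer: 34695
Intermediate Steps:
y = 7 (y = 6 - 1*(-1) = 6 + 1 = 7)
V(q, O) = 1/(-2 + O)
Y(s) = s*(s + 1/(-2 + s)) (Y(s) = (1/(-2 + s) + s)*s = (s + 1/(-2 + s))*s = s*(s + 1/(-2 + s)))
K(R, X) = 257*X/5 (K(R, X) = (7*(1 + 7*(-2 + 7))/(-2 + 7))*X + X = (7*(1 + 7*5)/5)*X + X = (7*(⅕)*(1 + 35))*X + X = (7*(⅕)*36)*X + X = 252*X/5 + X = 257*X/5)
(23 - 98)*K(B, -9) = (23 - 98)*((257/5)*(-9)) = -75*(-2313/5) = 34695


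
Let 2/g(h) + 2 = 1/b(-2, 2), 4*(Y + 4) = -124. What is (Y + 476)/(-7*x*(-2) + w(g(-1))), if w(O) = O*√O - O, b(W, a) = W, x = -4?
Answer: -760725/95236 + 2205*I*√5/47618 ≈ -7.9878 + 0.10354*I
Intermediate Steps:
Y = -35 (Y = -4 + (¼)*(-124) = -4 - 31 = -35)
g(h) = -⅘ (g(h) = 2/(-2 + 1/(-2)) = 2/(-2 - ½) = 2/(-5/2) = 2*(-⅖) = -⅘)
w(O) = O^(3/2) - O
(Y + 476)/(-7*x*(-2) + w(g(-1))) = (-35 + 476)/(-7*(-4)*(-2) + ((-⅘)^(3/2) - 1*(-⅘))) = 441/(28*(-2) + (-8*I*√5/25 + ⅘)) = 441/(-56 + (⅘ - 8*I*√5/25)) = 441/(-276/5 - 8*I*√5/25)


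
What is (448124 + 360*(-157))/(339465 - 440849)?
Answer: -97901/25346 ≈ -3.8626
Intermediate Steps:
(448124 + 360*(-157))/(339465 - 440849) = (448124 - 56520)/(-101384) = 391604*(-1/101384) = -97901/25346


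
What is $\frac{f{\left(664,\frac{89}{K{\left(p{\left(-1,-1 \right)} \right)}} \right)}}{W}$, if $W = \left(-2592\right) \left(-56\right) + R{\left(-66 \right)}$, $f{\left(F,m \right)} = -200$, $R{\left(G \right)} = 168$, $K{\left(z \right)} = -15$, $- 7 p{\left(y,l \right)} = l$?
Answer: $- \frac{5}{3633} \approx -0.0013763$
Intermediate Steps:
$p{\left(y,l \right)} = - \frac{l}{7}$
$W = 145320$ ($W = \left(-2592\right) \left(-56\right) + 168 = 145152 + 168 = 145320$)
$\frac{f{\left(664,\frac{89}{K{\left(p{\left(-1,-1 \right)} \right)}} \right)}}{W} = - \frac{200}{145320} = \left(-200\right) \frac{1}{145320} = - \frac{5}{3633}$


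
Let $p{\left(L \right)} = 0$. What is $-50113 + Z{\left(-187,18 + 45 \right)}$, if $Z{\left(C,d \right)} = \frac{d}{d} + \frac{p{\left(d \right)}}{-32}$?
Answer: $-50112$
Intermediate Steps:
$Z{\left(C,d \right)} = 1$ ($Z{\left(C,d \right)} = \frac{d}{d} + \frac{0}{-32} = 1 + 0 \left(- \frac{1}{32}\right) = 1 + 0 = 1$)
$-50113 + Z{\left(-187,18 + 45 \right)} = -50113 + 1 = -50112$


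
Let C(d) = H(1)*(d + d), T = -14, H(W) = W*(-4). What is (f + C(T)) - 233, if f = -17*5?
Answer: -206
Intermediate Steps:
H(W) = -4*W
f = -85
C(d) = -8*d (C(d) = (-4*1)*(d + d) = -8*d)
(f + C(T)) - 233 = (-85 - 8*(-14)) - 233 = (-85 + 112) - 233 = 27 - 233 = -206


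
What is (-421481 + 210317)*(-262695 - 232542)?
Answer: 104576225868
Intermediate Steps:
(-421481 + 210317)*(-262695 - 232542) = -211164*(-495237) = 104576225868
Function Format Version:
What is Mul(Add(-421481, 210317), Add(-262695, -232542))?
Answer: 104576225868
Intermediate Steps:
Mul(Add(-421481, 210317), Add(-262695, -232542)) = Mul(-211164, -495237) = 104576225868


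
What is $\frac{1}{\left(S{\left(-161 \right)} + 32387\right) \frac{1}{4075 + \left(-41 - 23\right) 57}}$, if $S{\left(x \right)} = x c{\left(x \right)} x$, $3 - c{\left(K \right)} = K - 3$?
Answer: $\frac{427}{4361194} \approx 9.7909 \cdot 10^{-5}$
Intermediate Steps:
$c{\left(K \right)} = 6 - K$ ($c{\left(K \right)} = 3 - \left(K - 3\right) = 3 - \left(-3 + K\right) = 6 - K$)
$S{\left(x \right)} = x^{2} \left(6 - x\right)$ ($S{\left(x \right)} = x \left(6 - x\right) x = x^{2} \left(6 - x\right)$)
$\frac{1}{\left(S{\left(-161 \right)} + 32387\right) \frac{1}{4075 + \left(-41 - 23\right) 57}} = \frac{1}{\left(\left(-161\right)^{2} \left(6 - -161\right) + 32387\right) \frac{1}{4075 + \left(-41 - 23\right) 57}} = \frac{1}{\left(25921 \left(6 + 161\right) + 32387\right) \frac{1}{4075 - 3648}} = \frac{1}{\left(25921 \cdot 167 + 32387\right) \frac{1}{4075 - 3648}} = \frac{1}{\left(4328807 + 32387\right) \frac{1}{427}} = \frac{1}{4361194 \cdot \frac{1}{427}} = \frac{1}{\frac{4361194}{427}} = \frac{427}{4361194}$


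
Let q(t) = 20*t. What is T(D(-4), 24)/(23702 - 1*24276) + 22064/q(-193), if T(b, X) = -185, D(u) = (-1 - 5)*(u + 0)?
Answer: -2987659/553910 ≈ -5.3938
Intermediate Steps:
D(u) = -6*u
T(D(-4), 24)/(23702 - 1*24276) + 22064/q(-193) = -185/(23702 - 1*24276) + 22064/((20*(-193))) = -185/(23702 - 24276) + 22064/(-3860) = -185/(-574) + 22064*(-1/3860) = -185*(-1/574) - 5516/965 = 185/574 - 5516/965 = -2987659/553910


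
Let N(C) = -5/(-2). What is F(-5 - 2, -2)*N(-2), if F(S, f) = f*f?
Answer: 10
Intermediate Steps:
F(S, f) = f²
N(C) = 5/2 (N(C) = -5*(-½) = 5/2)
F(-5 - 2, -2)*N(-2) = (-2)²*(5/2) = 4*(5/2) = 10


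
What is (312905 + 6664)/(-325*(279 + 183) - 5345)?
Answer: -319569/155495 ≈ -2.0552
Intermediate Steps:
(312905 + 6664)/(-325*(279 + 183) - 5345) = 319569/(-325*462 - 5345) = 319569/(-150150 - 5345) = 319569/(-155495) = 319569*(-1/155495) = -319569/155495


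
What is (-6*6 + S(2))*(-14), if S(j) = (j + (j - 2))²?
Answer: 448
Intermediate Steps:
S(j) = (-2 + 2*j)² (S(j) = (j + (-2 + j))² = (-2 + 2*j)²)
(-6*6 + S(2))*(-14) = (-6*6 + 4*(-1 + 2)²)*(-14) = (-36 + 4*1²)*(-14) = (-36 + 4*1)*(-14) = (-36 + 4)*(-14) = -32*(-14) = 448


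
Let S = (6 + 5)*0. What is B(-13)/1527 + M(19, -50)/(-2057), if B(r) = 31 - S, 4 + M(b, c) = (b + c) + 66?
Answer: 16430/3141039 ≈ 0.0052308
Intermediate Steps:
M(b, c) = 62 + b + c (M(b, c) = -4 + ((b + c) + 66) = -4 + (66 + b + c) = 62 + b + c)
S = 0 (S = 11*0 = 0)
B(r) = 31 (B(r) = 31 - 1*0 = 31 + 0 = 31)
B(-13)/1527 + M(19, -50)/(-2057) = 31/1527 + (62 + 19 - 50)/(-2057) = 31*(1/1527) + 31*(-1/2057) = 31/1527 - 31/2057 = 16430/3141039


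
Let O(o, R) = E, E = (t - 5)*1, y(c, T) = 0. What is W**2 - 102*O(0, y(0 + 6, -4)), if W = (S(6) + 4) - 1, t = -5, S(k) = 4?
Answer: 1069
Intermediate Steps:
E = -10 (E = (-5 - 5)*1 = -10*1 = -10)
W = 7 (W = (4 + 4) - 1 = 8 - 1 = 7)
O(o, R) = -10
W**2 - 102*O(0, y(0 + 6, -4)) = 7**2 - 102*(-10) = 49 + 1020 = 1069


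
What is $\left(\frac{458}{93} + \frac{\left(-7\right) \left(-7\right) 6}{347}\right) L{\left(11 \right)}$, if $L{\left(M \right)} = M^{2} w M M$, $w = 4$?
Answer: $\frac{10908599152}{32271} \approx 3.3803 \cdot 10^{5}$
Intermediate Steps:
$L{\left(M \right)} = 4 M^{4}$ ($L{\left(M \right)} = M^{2} \cdot 4 M M = 4 M^{2} M^{2} = 4 M^{4}$)
$\left(\frac{458}{93} + \frac{\left(-7\right) \left(-7\right) 6}{347}\right) L{\left(11 \right)} = \left(\frac{458}{93} + \frac{\left(-7\right) \left(-7\right) 6}{347}\right) 4 \cdot 11^{4} = \left(458 \cdot \frac{1}{93} + 49 \cdot 6 \cdot \frac{1}{347}\right) 4 \cdot 14641 = \left(\frac{458}{93} + 294 \cdot \frac{1}{347}\right) 58564 = \left(\frac{458}{93} + \frac{294}{347}\right) 58564 = \frac{186268}{32271} \cdot 58564 = \frac{10908599152}{32271}$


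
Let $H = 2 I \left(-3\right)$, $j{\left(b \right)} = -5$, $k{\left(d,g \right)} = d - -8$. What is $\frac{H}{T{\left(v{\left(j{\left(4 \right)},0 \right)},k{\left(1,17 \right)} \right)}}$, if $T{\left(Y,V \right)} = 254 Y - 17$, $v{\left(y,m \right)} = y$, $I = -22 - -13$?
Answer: $- \frac{6}{143} \approx -0.041958$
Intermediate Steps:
$I = -9$ ($I = -22 + 13 = -9$)
$k{\left(d,g \right)} = 8 + d$ ($k{\left(d,g \right)} = d + 8 = 8 + d$)
$T{\left(Y,V \right)} = -17 + 254 Y$
$H = 54$ ($H = 2 \left(-9\right) \left(-3\right) = \left(-18\right) \left(-3\right) = 54$)
$\frac{H}{T{\left(v{\left(j{\left(4 \right)},0 \right)},k{\left(1,17 \right)} \right)}} = \frac{54}{-17 + 254 \left(-5\right)} = \frac{54}{-17 - 1270} = \frac{54}{-1287} = 54 \left(- \frac{1}{1287}\right) = - \frac{6}{143}$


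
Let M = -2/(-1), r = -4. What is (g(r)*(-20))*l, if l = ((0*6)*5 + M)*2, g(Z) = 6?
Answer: -480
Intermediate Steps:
M = 2 (M = -2*(-1) = 2)
l = 4 (l = ((0*6)*5 + 2)*2 = (0*5 + 2)*2 = (0 + 2)*2 = 2*2 = 4)
(g(r)*(-20))*l = (6*(-20))*4 = -120*4 = -480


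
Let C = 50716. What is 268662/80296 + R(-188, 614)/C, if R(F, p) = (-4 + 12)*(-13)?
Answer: 1702138901/509036492 ≈ 3.3438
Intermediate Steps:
R(F, p) = -104 (R(F, p) = 8*(-13) = -104)
268662/80296 + R(-188, 614)/C = 268662/80296 - 104/50716 = 268662*(1/80296) - 104*1/50716 = 134331/40148 - 26/12679 = 1702138901/509036492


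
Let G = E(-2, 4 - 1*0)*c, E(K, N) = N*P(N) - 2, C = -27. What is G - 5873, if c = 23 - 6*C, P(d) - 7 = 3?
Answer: 1157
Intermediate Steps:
P(d) = 10 (P(d) = 7 + 3 = 10)
E(K, N) = -2 + 10*N (E(K, N) = N*10 - 2 = 10*N - 2 = -2 + 10*N)
c = 185 (c = 23 - 6*(-27) = 23 + 162 = 185)
G = 7030 (G = (-2 + 10*(4 - 1*0))*185 = (-2 + 10*(4 + 0))*185 = (-2 + 10*4)*185 = (-2 + 40)*185 = 38*185 = 7030)
G - 5873 = 7030 - 5873 = 1157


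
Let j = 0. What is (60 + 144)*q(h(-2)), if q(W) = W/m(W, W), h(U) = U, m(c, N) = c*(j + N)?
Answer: -102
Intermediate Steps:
m(c, N) = N*c (m(c, N) = c*(0 + N) = c*N = N*c)
q(W) = 1/W (q(W) = W/((W*W)) = W/(W**2) = W/W**2 = 1/W)
(60 + 144)*q(h(-2)) = (60 + 144)/(-2) = 204*(-1/2) = -102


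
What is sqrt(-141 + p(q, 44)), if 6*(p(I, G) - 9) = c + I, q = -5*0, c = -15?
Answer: I*sqrt(538)/2 ≈ 11.597*I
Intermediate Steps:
q = 0
p(I, G) = 13/2 + I/6 (p(I, G) = 9 + (-15 + I)/6 = 9 + (-5/2 + I/6) = 13/2 + I/6)
sqrt(-141 + p(q, 44)) = sqrt(-141 + (13/2 + (1/6)*0)) = sqrt(-141 + (13/2 + 0)) = sqrt(-141 + 13/2) = sqrt(-269/2) = I*sqrt(538)/2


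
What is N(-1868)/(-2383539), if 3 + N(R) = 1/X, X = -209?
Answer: 628/498159651 ≈ 1.2606e-6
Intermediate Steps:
N(R) = -628/209 (N(R) = -3 + 1/(-209) = -3 - 1/209 = -628/209)
N(-1868)/(-2383539) = -628/209/(-2383539) = -628/209*(-1/2383539) = 628/498159651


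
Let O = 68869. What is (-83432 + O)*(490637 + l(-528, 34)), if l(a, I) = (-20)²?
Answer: -7150971831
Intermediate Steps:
l(a, I) = 400
(-83432 + O)*(490637 + l(-528, 34)) = (-83432 + 68869)*(490637 + 400) = -14563*491037 = -7150971831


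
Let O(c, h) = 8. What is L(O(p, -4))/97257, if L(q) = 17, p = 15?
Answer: 1/5721 ≈ 0.00017479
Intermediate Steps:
L(O(p, -4))/97257 = 17/97257 = 17*(1/97257) = 1/5721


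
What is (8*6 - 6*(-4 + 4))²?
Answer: 2304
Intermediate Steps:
(8*6 - 6*(-4 + 4))² = (48 - 6*0)² = (48 + 0)² = 48² = 2304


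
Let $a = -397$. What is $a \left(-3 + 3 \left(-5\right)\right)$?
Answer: $7146$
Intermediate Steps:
$a \left(-3 + 3 \left(-5\right)\right) = - 397 \left(-3 + 3 \left(-5\right)\right) = - 397 \left(-3 - 15\right) = \left(-397\right) \left(-18\right) = 7146$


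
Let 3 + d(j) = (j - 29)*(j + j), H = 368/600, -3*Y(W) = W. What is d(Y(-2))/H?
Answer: -9175/138 ≈ -66.485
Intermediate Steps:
Y(W) = -W/3
H = 46/75 (H = 368*(1/600) = 46/75 ≈ 0.61333)
d(j) = -3 + 2*j*(-29 + j) (d(j) = -3 + (j - 29)*(j + j) = -3 + (-29 + j)*(2*j) = -3 + 2*j*(-29 + j))
d(Y(-2))/H = (-3 - (-58)*(-2)/3 + 2*(-⅓*(-2))²)/(46/75) = (-3 - 58*⅔ + 2*(⅔)²)*(75/46) = (-3 - 116/3 + 2*(4/9))*(75/46) = (-3 - 116/3 + 8/9)*(75/46) = -367/9*75/46 = -9175/138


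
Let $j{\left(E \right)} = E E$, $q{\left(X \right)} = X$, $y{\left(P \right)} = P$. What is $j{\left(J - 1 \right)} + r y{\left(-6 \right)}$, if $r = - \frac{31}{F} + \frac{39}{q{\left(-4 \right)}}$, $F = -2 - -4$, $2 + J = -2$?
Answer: $\frac{353}{2} \approx 176.5$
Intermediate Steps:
$J = -4$ ($J = -2 - 2 = -4$)
$F = 2$ ($F = -2 + 4 = 2$)
$j{\left(E \right)} = E^{2}$
$r = - \frac{101}{4}$ ($r = - \frac{31}{2} + \frac{39}{-4} = \left(-31\right) \frac{1}{2} + 39 \left(- \frac{1}{4}\right) = - \frac{31}{2} - \frac{39}{4} = - \frac{101}{4} \approx -25.25$)
$j{\left(J - 1 \right)} + r y{\left(-6 \right)} = \left(-4 - 1\right)^{2} - - \frac{303}{2} = \left(-5\right)^{2} + \frac{303}{2} = 25 + \frac{303}{2} = \frac{353}{2}$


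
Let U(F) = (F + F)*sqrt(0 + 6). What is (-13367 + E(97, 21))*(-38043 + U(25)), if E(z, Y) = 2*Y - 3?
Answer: 507037104 - 666400*sqrt(6) ≈ 5.0540e+8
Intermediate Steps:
U(F) = 2*F*sqrt(6) (U(F) = (2*F)*sqrt(6) = 2*F*sqrt(6))
E(z, Y) = -3 + 2*Y
(-13367 + E(97, 21))*(-38043 + U(25)) = (-13367 + (-3 + 2*21))*(-38043 + 2*25*sqrt(6)) = (-13367 + (-3 + 42))*(-38043 + 50*sqrt(6)) = (-13367 + 39)*(-38043 + 50*sqrt(6)) = -13328*(-38043 + 50*sqrt(6)) = 507037104 - 666400*sqrt(6)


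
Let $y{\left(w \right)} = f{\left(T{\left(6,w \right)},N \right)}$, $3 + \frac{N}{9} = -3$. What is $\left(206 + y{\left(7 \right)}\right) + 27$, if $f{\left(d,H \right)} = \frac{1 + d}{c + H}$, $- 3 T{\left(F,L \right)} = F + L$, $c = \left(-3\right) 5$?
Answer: $\frac{48241}{207} \approx 233.05$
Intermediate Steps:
$c = -15$
$N = -54$ ($N = -27 + 9 \left(-3\right) = -27 - 27 = -54$)
$T{\left(F,L \right)} = - \frac{F}{3} - \frac{L}{3}$ ($T{\left(F,L \right)} = - \frac{F + L}{3} = - \frac{F}{3} - \frac{L}{3}$)
$f{\left(d,H \right)} = \frac{1 + d}{-15 + H}$
$y{\left(w \right)} = \frac{1}{69} + \frac{w}{207}$ ($y{\left(w \right)} = \frac{1 - \left(2 + \frac{w}{3}\right)}{-15 - 54} = \frac{1 - \left(2 + \frac{w}{3}\right)}{-69} = - \frac{-1 - \frac{w}{3}}{69} = \frac{1}{69} + \frac{w}{207}$)
$\left(206 + y{\left(7 \right)}\right) + 27 = \left(206 + \left(\frac{1}{69} + \frac{1}{207} \cdot 7\right)\right) + 27 = \left(206 + \left(\frac{1}{69} + \frac{7}{207}\right)\right) + 27 = \left(206 + \frac{10}{207}\right) + 27 = \frac{42652}{207} + 27 = \frac{48241}{207}$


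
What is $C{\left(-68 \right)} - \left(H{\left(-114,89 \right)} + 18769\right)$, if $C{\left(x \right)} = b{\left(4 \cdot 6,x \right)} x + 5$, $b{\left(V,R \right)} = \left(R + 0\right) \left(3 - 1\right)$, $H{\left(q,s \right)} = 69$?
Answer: $-9585$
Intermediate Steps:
$b{\left(V,R \right)} = 2 R$ ($b{\left(V,R \right)} = R 2 = 2 R$)
$C{\left(x \right)} = 5 + 2 x^{2}$ ($C{\left(x \right)} = 2 x x + 5 = 2 x^{2} + 5 = 5 + 2 x^{2}$)
$C{\left(-68 \right)} - \left(H{\left(-114,89 \right)} + 18769\right) = \left(5 + 2 \left(-68\right)^{2}\right) - \left(69 + 18769\right) = \left(5 + 2 \cdot 4624\right) - 18838 = \left(5 + 9248\right) - 18838 = 9253 - 18838 = -9585$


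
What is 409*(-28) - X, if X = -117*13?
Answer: -9931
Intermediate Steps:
X = -1521
409*(-28) - X = 409*(-28) - 1*(-1521) = -11452 + 1521 = -9931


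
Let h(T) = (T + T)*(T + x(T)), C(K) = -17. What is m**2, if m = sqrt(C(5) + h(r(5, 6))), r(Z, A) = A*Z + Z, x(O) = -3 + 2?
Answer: 2363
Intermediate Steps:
x(O) = -1
r(Z, A) = Z + A*Z
h(T) = 2*T*(-1 + T) (h(T) = (T + T)*(T - 1) = (2*T)*(-1 + T) = 2*T*(-1 + T))
m = sqrt(2363) (m = sqrt(-17 + 2*(5*(1 + 6))*(-1 + 5*(1 + 6))) = sqrt(-17 + 2*(5*7)*(-1 + 5*7)) = sqrt(-17 + 2*35*(-1 + 35)) = sqrt(-17 + 2*35*34) = sqrt(-17 + 2380) = sqrt(2363) ≈ 48.611)
m**2 = (sqrt(2363))**2 = 2363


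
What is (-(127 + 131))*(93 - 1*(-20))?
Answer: -29154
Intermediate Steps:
(-(127 + 131))*(93 - 1*(-20)) = (-1*258)*(93 + 20) = -258*113 = -29154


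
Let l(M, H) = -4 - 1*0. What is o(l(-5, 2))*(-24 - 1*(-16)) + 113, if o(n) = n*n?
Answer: -15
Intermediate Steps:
l(M, H) = -4 (l(M, H) = -4 + 0 = -4)
o(n) = n**2
o(l(-5, 2))*(-24 - 1*(-16)) + 113 = (-4)**2*(-24 - 1*(-16)) + 113 = 16*(-24 + 16) + 113 = 16*(-8) + 113 = -128 + 113 = -15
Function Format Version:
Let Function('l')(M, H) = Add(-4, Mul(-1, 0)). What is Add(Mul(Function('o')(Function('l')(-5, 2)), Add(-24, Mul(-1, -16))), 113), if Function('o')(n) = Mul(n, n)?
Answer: -15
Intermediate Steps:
Function('l')(M, H) = -4 (Function('l')(M, H) = Add(-4, 0) = -4)
Function('o')(n) = Pow(n, 2)
Add(Mul(Function('o')(Function('l')(-5, 2)), Add(-24, Mul(-1, -16))), 113) = Add(Mul(Pow(-4, 2), Add(-24, Mul(-1, -16))), 113) = Add(Mul(16, Add(-24, 16)), 113) = Add(Mul(16, -8), 113) = Add(-128, 113) = -15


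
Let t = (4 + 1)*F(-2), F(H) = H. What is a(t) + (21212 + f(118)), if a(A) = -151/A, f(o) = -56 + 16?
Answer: 211871/10 ≈ 21187.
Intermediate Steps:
f(o) = -40
t = -10 (t = (4 + 1)*(-2) = 5*(-2) = -10)
a(t) + (21212 + f(118)) = -151/(-10) + (21212 - 40) = -151*(-1/10) + 21172 = 151/10 + 21172 = 211871/10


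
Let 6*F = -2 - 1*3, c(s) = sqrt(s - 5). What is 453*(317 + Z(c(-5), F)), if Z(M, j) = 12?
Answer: 149037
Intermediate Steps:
c(s) = sqrt(-5 + s)
F = -5/6 (F = (-2 - 1*3)/6 = (-2 - 3)/6 = (1/6)*(-5) = -5/6 ≈ -0.83333)
453*(317 + Z(c(-5), F)) = 453*(317 + 12) = 453*329 = 149037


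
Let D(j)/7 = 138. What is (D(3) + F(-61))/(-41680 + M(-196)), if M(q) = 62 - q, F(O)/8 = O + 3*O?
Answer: 493/20711 ≈ 0.023804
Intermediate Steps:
D(j) = 966 (D(j) = 7*138 = 966)
F(O) = 32*O (F(O) = 8*(O + 3*O) = 8*(4*O) = 32*O)
(D(3) + F(-61))/(-41680 + M(-196)) = (966 + 32*(-61))/(-41680 + (62 - 1*(-196))) = (966 - 1952)/(-41680 + (62 + 196)) = -986/(-41680 + 258) = -986/(-41422) = -986*(-1/41422) = 493/20711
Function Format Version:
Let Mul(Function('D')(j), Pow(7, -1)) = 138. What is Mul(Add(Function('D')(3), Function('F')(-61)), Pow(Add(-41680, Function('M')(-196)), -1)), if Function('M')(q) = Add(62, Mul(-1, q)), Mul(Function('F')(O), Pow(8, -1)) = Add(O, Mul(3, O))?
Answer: Rational(493, 20711) ≈ 0.023804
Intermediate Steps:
Function('D')(j) = 966 (Function('D')(j) = Mul(7, 138) = 966)
Function('F')(O) = Mul(32, O) (Function('F')(O) = Mul(8, Add(O, Mul(3, O))) = Mul(8, Mul(4, O)) = Mul(32, O))
Mul(Add(Function('D')(3), Function('F')(-61)), Pow(Add(-41680, Function('M')(-196)), -1)) = Mul(Add(966, Mul(32, -61)), Pow(Add(-41680, Add(62, Mul(-1, -196))), -1)) = Mul(Add(966, -1952), Pow(Add(-41680, Add(62, 196)), -1)) = Mul(-986, Pow(Add(-41680, 258), -1)) = Mul(-986, Pow(-41422, -1)) = Mul(-986, Rational(-1, 41422)) = Rational(493, 20711)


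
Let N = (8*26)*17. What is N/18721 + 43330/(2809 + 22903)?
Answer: 451049281/240677176 ≈ 1.8741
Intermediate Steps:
N = 3536 (N = 208*17 = 3536)
N/18721 + 43330/(2809 + 22903) = 3536/18721 + 43330/(2809 + 22903) = 3536*(1/18721) + 43330/25712 = 3536/18721 + 43330*(1/25712) = 3536/18721 + 21665/12856 = 451049281/240677176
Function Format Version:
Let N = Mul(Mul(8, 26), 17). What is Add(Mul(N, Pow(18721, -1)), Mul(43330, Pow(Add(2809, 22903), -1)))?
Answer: Rational(451049281, 240677176) ≈ 1.8741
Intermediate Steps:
N = 3536 (N = Mul(208, 17) = 3536)
Add(Mul(N, Pow(18721, -1)), Mul(43330, Pow(Add(2809, 22903), -1))) = Add(Mul(3536, Pow(18721, -1)), Mul(43330, Pow(Add(2809, 22903), -1))) = Add(Mul(3536, Rational(1, 18721)), Mul(43330, Pow(25712, -1))) = Add(Rational(3536, 18721), Mul(43330, Rational(1, 25712))) = Add(Rational(3536, 18721), Rational(21665, 12856)) = Rational(451049281, 240677176)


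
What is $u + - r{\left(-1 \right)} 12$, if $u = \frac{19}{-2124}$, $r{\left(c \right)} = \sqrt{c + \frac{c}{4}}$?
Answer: $- \frac{19}{2124} - 6 i \sqrt{5} \approx -0.0089454 - 13.416 i$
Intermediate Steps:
$r{\left(c \right)} = \frac{\sqrt{5} \sqrt{c}}{2}$ ($r{\left(c \right)} = \sqrt{c + c \frac{1}{4}} = \sqrt{c + \frac{c}{4}} = \sqrt{\frac{5 c}{4}} = \frac{\sqrt{5} \sqrt{c}}{2}$)
$u = - \frac{19}{2124}$ ($u = 19 \left(- \frac{1}{2124}\right) = - \frac{19}{2124} \approx -0.0089454$)
$u + - r{\left(-1 \right)} 12 = - \frac{19}{2124} + - \frac{\sqrt{5} \sqrt{-1}}{2} \cdot 12 = - \frac{19}{2124} + - \frac{\sqrt{5} i}{2} \cdot 12 = - \frac{19}{2124} + - \frac{i \sqrt{5}}{2} \cdot 12 = - \frac{19}{2124} - 6 i \sqrt{5}$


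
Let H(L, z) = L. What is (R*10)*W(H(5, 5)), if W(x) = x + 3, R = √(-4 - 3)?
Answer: 80*I*√7 ≈ 211.66*I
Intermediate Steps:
R = I*√7 (R = √(-7) = I*√7 ≈ 2.6458*I)
W(x) = 3 + x
(R*10)*W(H(5, 5)) = ((I*√7)*10)*(3 + 5) = (10*I*√7)*8 = 80*I*√7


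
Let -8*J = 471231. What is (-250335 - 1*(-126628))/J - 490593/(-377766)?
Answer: 2168605801/638046774 ≈ 3.3988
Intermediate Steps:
J = -471231/8 (J = -⅛*471231 = -471231/8 ≈ -58904.)
(-250335 - 1*(-126628))/J - 490593/(-377766) = (-250335 - 1*(-126628))/(-471231/8) - 490593/(-377766) = (-250335 + 126628)*(-8/471231) - 490593*(-1/377766) = -123707*(-8/471231) + 163531/125922 = 989656/471231 + 163531/125922 = 2168605801/638046774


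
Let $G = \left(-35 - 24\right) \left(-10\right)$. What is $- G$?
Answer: $-590$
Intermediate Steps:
$G = 590$ ($G = \left(-59\right) \left(-10\right) = 590$)
$- G = \left(-1\right) 590 = -590$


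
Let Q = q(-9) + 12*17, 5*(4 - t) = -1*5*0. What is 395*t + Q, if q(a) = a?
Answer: 1775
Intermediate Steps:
t = 4 (t = 4 - (-1*5)*0/5 = 4 - (-1)*0 = 4 - ⅕*0 = 4 + 0 = 4)
Q = 195 (Q = -9 + 12*17 = -9 + 204 = 195)
395*t + Q = 395*4 + 195 = 1580 + 195 = 1775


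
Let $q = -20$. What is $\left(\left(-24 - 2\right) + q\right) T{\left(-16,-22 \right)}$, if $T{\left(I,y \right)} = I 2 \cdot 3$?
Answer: $4416$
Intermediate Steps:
$T{\left(I,y \right)} = 6 I$ ($T{\left(I,y \right)} = 2 I 3 = 6 I$)
$\left(\left(-24 - 2\right) + q\right) T{\left(-16,-22 \right)} = \left(\left(-24 - 2\right) - 20\right) 6 \left(-16\right) = \left(\left(-24 + \left(-19 + 17\right)\right) - 20\right) \left(-96\right) = \left(\left(-24 - 2\right) - 20\right) \left(-96\right) = \left(-26 - 20\right) \left(-96\right) = \left(-46\right) \left(-96\right) = 4416$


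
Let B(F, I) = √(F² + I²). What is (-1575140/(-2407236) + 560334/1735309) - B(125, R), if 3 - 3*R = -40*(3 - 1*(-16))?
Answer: 1020552698771/1044324573981 - √722794/3 ≈ -282.41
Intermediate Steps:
R = 763/3 (R = 1 - (-40)*(3 - 1*(-16))/3 = 1 - (-40)*(3 + 16)/3 = 1 - (-40)*19/3 = 1 - ⅓*(-760) = 1 + 760/3 = 763/3 ≈ 254.33)
(-1575140/(-2407236) + 560334/1735309) - B(125, R) = (-1575140/(-2407236) + 560334/1735309) - √(125² + (763/3)²) = (-1575140*(-1/2407236) + 560334*(1/1735309)) - √(15625 + 582169/9) = (393785/601809 + 560334/1735309) - √(722794/9) = 1020552698771/1044324573981 - √722794/3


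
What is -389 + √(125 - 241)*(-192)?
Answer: -389 - 384*I*√29 ≈ -389.0 - 2067.9*I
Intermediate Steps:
-389 + √(125 - 241)*(-192) = -389 + √(-116)*(-192) = -389 + (2*I*√29)*(-192) = -389 - 384*I*√29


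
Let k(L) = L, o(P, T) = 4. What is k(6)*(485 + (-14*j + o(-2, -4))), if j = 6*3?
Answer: 1422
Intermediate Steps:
j = 18
k(6)*(485 + (-14*j + o(-2, -4))) = 6*(485 + (-14*18 + 4)) = 6*(485 + (-252 + 4)) = 6*(485 - 248) = 6*237 = 1422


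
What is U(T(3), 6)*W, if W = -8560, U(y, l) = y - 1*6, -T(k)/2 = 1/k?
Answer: 171200/3 ≈ 57067.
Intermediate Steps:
T(k) = -2/k
U(y, l) = -6 + y (U(y, l) = y - 6 = -6 + y)
U(T(3), 6)*W = (-6 - 2/3)*(-8560) = (-6 - 2*⅓)*(-8560) = (-6 - ⅔)*(-8560) = -20/3*(-8560) = 171200/3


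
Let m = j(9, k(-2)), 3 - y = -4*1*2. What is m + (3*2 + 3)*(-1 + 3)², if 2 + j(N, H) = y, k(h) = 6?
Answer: 45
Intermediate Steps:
y = 11 (y = 3 - (-4*1)*2 = 3 - (-4)*2 = 3 - 1*(-8) = 3 + 8 = 11)
j(N, H) = 9 (j(N, H) = -2 + 11 = 9)
m = 9
m + (3*2 + 3)*(-1 + 3)² = 9 + (3*2 + 3)*(-1 + 3)² = 9 + (6 + 3)*2² = 9 + 9*4 = 9 + 36 = 45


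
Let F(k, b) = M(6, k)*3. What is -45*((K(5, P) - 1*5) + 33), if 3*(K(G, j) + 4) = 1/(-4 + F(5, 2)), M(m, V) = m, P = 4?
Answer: -15135/14 ≈ -1081.1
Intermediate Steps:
F(k, b) = 18 (F(k, b) = 6*3 = 18)
K(G, j) = -167/42 (K(G, j) = -4 + 1/(3*(-4 + 18)) = -4 + (⅓)/14 = -4 + (⅓)*(1/14) = -4 + 1/42 = -167/42)
-45*((K(5, P) - 1*5) + 33) = -45*((-167/42 - 1*5) + 33) = -45*((-167/42 - 5) + 33) = -45*(-377/42 + 33) = -45*1009/42 = -15135/14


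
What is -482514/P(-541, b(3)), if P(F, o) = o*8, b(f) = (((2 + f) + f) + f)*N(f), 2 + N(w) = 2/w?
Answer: 723771/176 ≈ 4112.3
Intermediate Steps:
N(w) = -2 + 2/w
b(f) = (-2 + 2/f)*(2 + 3*f) (b(f) = (((2 + f) + f) + f)*(-2 + 2/f) = ((2 + 2*f) + f)*(-2 + 2/f) = (2 + 3*f)*(-2 + 2/f) = (-2 + 2/f)*(2 + 3*f))
P(F, o) = 8*o
-482514/P(-541, b(3)) = -482514*1/(8*(2 - 6*3 + 4/3)) = -482514*1/(8*(2 - 18 + 4*(1/3))) = -482514*1/(8*(2 - 18 + 4/3)) = -482514/(8*(-44/3)) = -482514/(-352/3) = -482514*(-3/352) = 723771/176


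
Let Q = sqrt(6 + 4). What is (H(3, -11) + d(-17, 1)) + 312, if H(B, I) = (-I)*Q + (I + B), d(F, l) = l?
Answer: 305 + 11*sqrt(10) ≈ 339.79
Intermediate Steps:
Q = sqrt(10) ≈ 3.1623
H(B, I) = B + I - I*sqrt(10) (H(B, I) = (-I)*sqrt(10) + (I + B) = -I*sqrt(10) + (B + I) = B + I - I*sqrt(10))
(H(3, -11) + d(-17, 1)) + 312 = ((3 - 11 - 1*(-11)*sqrt(10)) + 1) + 312 = ((3 - 11 + 11*sqrt(10)) + 1) + 312 = ((-8 + 11*sqrt(10)) + 1) + 312 = (-7 + 11*sqrt(10)) + 312 = 305 + 11*sqrt(10)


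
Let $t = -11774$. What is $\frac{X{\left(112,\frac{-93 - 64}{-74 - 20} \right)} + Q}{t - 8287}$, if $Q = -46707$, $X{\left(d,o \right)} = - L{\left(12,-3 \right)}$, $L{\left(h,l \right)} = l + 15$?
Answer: $\frac{5191}{2229} \approx 2.3288$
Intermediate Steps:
$L{\left(h,l \right)} = 15 + l$
$X{\left(d,o \right)} = -12$ ($X{\left(d,o \right)} = - (15 - 3) = \left(-1\right) 12 = -12$)
$\frac{X{\left(112,\frac{-93 - 64}{-74 - 20} \right)} + Q}{t - 8287} = \frac{-12 - 46707}{-11774 - 8287} = - \frac{46719}{-20061} = \left(-46719\right) \left(- \frac{1}{20061}\right) = \frac{5191}{2229}$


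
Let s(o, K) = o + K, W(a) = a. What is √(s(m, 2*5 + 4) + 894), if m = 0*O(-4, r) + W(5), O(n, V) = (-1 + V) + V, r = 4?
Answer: √913 ≈ 30.216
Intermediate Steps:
O(n, V) = -1 + 2*V
m = 5 (m = 0*(-1 + 2*4) + 5 = 0*(-1 + 8) + 5 = 0*7 + 5 = 0 + 5 = 5)
s(o, K) = K + o
√(s(m, 2*5 + 4) + 894) = √(((2*5 + 4) + 5) + 894) = √(((10 + 4) + 5) + 894) = √((14 + 5) + 894) = √(19 + 894) = √913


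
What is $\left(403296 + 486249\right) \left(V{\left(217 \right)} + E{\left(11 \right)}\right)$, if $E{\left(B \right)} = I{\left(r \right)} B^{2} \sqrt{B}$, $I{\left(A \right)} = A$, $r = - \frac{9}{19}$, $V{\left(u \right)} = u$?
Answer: $193031265 - \frac{968714505 \sqrt{11}}{19} \approx 2.3933 \cdot 10^{7}$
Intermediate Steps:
$r = - \frac{9}{19}$ ($r = \left(-9\right) \frac{1}{19} = - \frac{9}{19} \approx -0.47368$)
$E{\left(B \right)} = - \frac{9 B^{\frac{5}{2}}}{19}$ ($E{\left(B \right)} = - \frac{9 B^{2}}{19} \sqrt{B} = - \frac{9 B^{\frac{5}{2}}}{19}$)
$\left(403296 + 486249\right) \left(V{\left(217 \right)} + E{\left(11 \right)}\right) = \left(403296 + 486249\right) \left(217 - \frac{9 \cdot 11^{\frac{5}{2}}}{19}\right) = 889545 \left(217 - \frac{9 \cdot 121 \sqrt{11}}{19}\right) = 889545 \left(217 - \frac{1089 \sqrt{11}}{19}\right) = 193031265 - \frac{968714505 \sqrt{11}}{19}$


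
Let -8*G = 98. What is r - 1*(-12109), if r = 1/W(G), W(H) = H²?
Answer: 29073725/2401 ≈ 12109.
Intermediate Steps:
G = -49/4 (G = -⅛*98 = -49/4 ≈ -12.250)
r = 16/2401 (r = 1/((-49/4)²) = 1/(2401/16) = 16/2401 ≈ 0.0066639)
r - 1*(-12109) = 16/2401 - 1*(-12109) = 16/2401 + 12109 = 29073725/2401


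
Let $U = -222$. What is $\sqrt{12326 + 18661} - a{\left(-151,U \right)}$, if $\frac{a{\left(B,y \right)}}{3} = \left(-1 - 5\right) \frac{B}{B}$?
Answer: $18 + 3 \sqrt{3443} \approx 194.03$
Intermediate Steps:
$a{\left(B,y \right)} = -18$ ($a{\left(B,y \right)} = 3 \left(-1 - 5\right) \frac{B}{B} = 3 \left(\left(-6\right) 1\right) = 3 \left(-6\right) = -18$)
$\sqrt{12326 + 18661} - a{\left(-151,U \right)} = \sqrt{12326 + 18661} - -18 = \sqrt{30987} + 18 = 3 \sqrt{3443} + 18 = 18 + 3 \sqrt{3443}$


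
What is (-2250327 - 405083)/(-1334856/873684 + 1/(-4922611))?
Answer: 190340075094091314/109516295045 ≈ 1.7380e+6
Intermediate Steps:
(-2250327 - 405083)/(-1334856/873684 + 1/(-4922611)) = -2655410/(-1334856*1/873684 - 1/4922611) = -2655410/(-111238/72807 - 1/4922611) = -2655410/(-547581475225/358400539077) = -2655410*(-358400539077/547581475225) = 190340075094091314/109516295045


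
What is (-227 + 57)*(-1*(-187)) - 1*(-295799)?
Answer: 264009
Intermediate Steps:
(-227 + 57)*(-1*(-187)) - 1*(-295799) = -170*187 + 295799 = -31790 + 295799 = 264009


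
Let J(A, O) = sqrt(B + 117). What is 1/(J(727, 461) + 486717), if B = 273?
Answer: 162239/78964479233 - sqrt(390)/236893437699 ≈ 2.0545e-6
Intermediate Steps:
J(A, O) = sqrt(390) (J(A, O) = sqrt(273 + 117) = sqrt(390))
1/(J(727, 461) + 486717) = 1/(sqrt(390) + 486717) = 1/(486717 + sqrt(390))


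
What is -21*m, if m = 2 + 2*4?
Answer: -210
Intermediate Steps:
m = 10 (m = 2 + 8 = 10)
-21*m = -21*10 = -210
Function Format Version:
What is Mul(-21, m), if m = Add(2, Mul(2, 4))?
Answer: -210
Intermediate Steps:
m = 10 (m = Add(2, 8) = 10)
Mul(-21, m) = Mul(-21, 10) = -210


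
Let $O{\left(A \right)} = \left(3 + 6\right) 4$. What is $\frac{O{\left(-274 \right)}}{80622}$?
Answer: $\frac{2}{4479} \approx 0.00044653$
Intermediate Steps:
$O{\left(A \right)} = 36$ ($O{\left(A \right)} = 9 \cdot 4 = 36$)
$\frac{O{\left(-274 \right)}}{80622} = \frac{36}{80622} = 36 \cdot \frac{1}{80622} = \frac{2}{4479}$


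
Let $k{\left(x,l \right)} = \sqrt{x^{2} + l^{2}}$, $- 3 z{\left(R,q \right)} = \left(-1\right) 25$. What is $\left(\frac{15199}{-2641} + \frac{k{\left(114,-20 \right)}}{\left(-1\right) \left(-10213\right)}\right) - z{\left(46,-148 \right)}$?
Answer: $- \frac{111622}{7923} + \frac{2 \sqrt{3349}}{10213} \approx -14.077$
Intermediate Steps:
$z{\left(R,q \right)} = \frac{25}{3}$ ($z{\left(R,q \right)} = - \frac{\left(-1\right) 25}{3} = \left(- \frac{1}{3}\right) \left(-25\right) = \frac{25}{3}$)
$k{\left(x,l \right)} = \sqrt{l^{2} + x^{2}}$
$\left(\frac{15199}{-2641} + \frac{k{\left(114,-20 \right)}}{\left(-1\right) \left(-10213\right)}\right) - z{\left(46,-148 \right)} = \left(\frac{15199}{-2641} + \frac{\sqrt{\left(-20\right)^{2} + 114^{2}}}{\left(-1\right) \left(-10213\right)}\right) - \frac{25}{3} = \left(15199 \left(- \frac{1}{2641}\right) + \frac{\sqrt{400 + 12996}}{10213}\right) - \frac{25}{3} = \left(- \frac{15199}{2641} + \sqrt{13396} \cdot \frac{1}{10213}\right) - \frac{25}{3} = \left(- \frac{15199}{2641} + 2 \sqrt{3349} \cdot \frac{1}{10213}\right) - \frac{25}{3} = \left(- \frac{15199}{2641} + \frac{2 \sqrt{3349}}{10213}\right) - \frac{25}{3} = - \frac{111622}{7923} + \frac{2 \sqrt{3349}}{10213}$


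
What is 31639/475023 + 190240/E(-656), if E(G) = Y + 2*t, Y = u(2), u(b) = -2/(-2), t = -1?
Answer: -90368343881/475023 ≈ -1.9024e+5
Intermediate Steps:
u(b) = 1 (u(b) = -2*(-1/2) = 1)
Y = 1
E(G) = -1 (E(G) = 1 + 2*(-1) = 1 - 2 = -1)
31639/475023 + 190240/E(-656) = 31639/475023 + 190240/(-1) = 31639*(1/475023) + 190240*(-1) = 31639/475023 - 190240 = -90368343881/475023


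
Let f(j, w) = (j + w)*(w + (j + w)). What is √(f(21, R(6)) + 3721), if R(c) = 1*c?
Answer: 2*√1153 ≈ 67.912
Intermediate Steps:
R(c) = c
f(j, w) = (j + w)*(j + 2*w)
√(f(21, R(6)) + 3721) = √((21² + 2*6² + 3*21*6) + 3721) = √((441 + 2*36 + 378) + 3721) = √((441 + 72 + 378) + 3721) = √(891 + 3721) = √4612 = 2*√1153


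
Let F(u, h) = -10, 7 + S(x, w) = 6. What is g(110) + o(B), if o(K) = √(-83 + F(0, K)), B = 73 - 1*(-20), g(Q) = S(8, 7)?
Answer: -1 + I*√93 ≈ -1.0 + 9.6436*I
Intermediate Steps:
S(x, w) = -1 (S(x, w) = -7 + 6 = -1)
g(Q) = -1
B = 93 (B = 73 + 20 = 93)
o(K) = I*√93 (o(K) = √(-83 - 10) = √(-93) = I*√93)
g(110) + o(B) = -1 + I*√93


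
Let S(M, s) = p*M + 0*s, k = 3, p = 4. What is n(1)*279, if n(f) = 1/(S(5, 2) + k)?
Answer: 279/23 ≈ 12.130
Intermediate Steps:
S(M, s) = 4*M (S(M, s) = 4*M + 0*s = 4*M + 0 = 4*M)
n(f) = 1/23 (n(f) = 1/(4*5 + 3) = 1/(20 + 3) = 1/23)
n(1)*279 = (1/23)*279 = 279/23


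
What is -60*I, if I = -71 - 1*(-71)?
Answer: 0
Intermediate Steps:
I = 0 (I = -71 + 71 = 0)
-60*I = -60*0 = 0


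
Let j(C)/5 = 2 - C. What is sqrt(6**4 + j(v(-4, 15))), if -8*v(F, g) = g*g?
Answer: sqrt(23146)/4 ≈ 38.035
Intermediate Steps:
v(F, g) = -g**2/8 (v(F, g) = -g*g/8 = -g**2/8)
j(C) = 10 - 5*C (j(C) = 5*(2 - C) = 10 - 5*C)
sqrt(6**4 + j(v(-4, 15))) = sqrt(6**4 + (10 - (-5)*15**2/8)) = sqrt(1296 + (10 - (-5)*225/8)) = sqrt(1296 + (10 - 5*(-225/8))) = sqrt(1296 + (10 + 1125/8)) = sqrt(1296 + 1205/8) = sqrt(11573/8) = sqrt(23146)/4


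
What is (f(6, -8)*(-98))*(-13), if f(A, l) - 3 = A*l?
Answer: -57330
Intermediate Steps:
f(A, l) = 3 + A*l
(f(6, -8)*(-98))*(-13) = ((3 + 6*(-8))*(-98))*(-13) = ((3 - 48)*(-98))*(-13) = -45*(-98)*(-13) = 4410*(-13) = -57330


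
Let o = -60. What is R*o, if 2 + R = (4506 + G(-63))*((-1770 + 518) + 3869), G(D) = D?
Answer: -697639740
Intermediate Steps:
R = 11627329 (R = -2 + (4506 - 63)*((-1770 + 518) + 3869) = -2 + 4443*(-1252 + 3869) = -2 + 4443*2617 = -2 + 11627331 = 11627329)
R*o = 11627329*(-60) = -697639740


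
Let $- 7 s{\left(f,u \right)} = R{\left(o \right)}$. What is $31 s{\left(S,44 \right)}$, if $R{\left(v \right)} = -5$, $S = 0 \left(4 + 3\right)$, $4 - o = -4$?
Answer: $\frac{155}{7} \approx 22.143$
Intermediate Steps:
$o = 8$ ($o = 4 - -4 = 4 + 4 = 8$)
$S = 0$ ($S = 0 \cdot 7 = 0$)
$s{\left(f,u \right)} = \frac{5}{7}$ ($s{\left(f,u \right)} = \left(- \frac{1}{7}\right) \left(-5\right) = \frac{5}{7}$)
$31 s{\left(S,44 \right)} = 31 \cdot \frac{5}{7} = \frac{155}{7}$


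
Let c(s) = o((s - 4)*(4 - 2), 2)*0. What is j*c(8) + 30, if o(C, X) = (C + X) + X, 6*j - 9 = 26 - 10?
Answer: 30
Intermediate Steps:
j = 25/6 (j = 3/2 + (26 - 10)/6 = 3/2 + (1/6)*16 = 3/2 + 8/3 = 25/6 ≈ 4.1667)
o(C, X) = C + 2*X
c(s) = 0 (c(s) = ((s - 4)*(4 - 2) + 2*2)*0 = ((-4 + s)*2 + 4)*0 = ((-8 + 2*s) + 4)*0 = (-4 + 2*s)*0 = 0)
j*c(8) + 30 = (25/6)*0 + 30 = 0 + 30 = 30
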